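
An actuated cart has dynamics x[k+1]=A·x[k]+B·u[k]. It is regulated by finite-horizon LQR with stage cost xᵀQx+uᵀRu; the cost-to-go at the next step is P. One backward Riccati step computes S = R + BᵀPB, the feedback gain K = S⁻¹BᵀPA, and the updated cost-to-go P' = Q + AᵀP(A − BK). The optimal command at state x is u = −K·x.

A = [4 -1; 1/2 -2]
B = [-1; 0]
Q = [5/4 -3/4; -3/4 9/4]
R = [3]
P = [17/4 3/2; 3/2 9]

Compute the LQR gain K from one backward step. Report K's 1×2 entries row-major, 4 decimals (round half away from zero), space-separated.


BᵀP = [-4.2500 -1.5000]
S = R + BᵀPB = [3] + [4.2500] = [7.2500]
BᵀPA = [-17.7500 7.2500]
K = S⁻¹·BᵀPA = [-2.4483 1.0000]
A−BK = [1.5517 0.0000; 0.5000 -2.0000]
AᵀP(A−BK) = [32.7931 -21.0000; -21.0000 39.0000]
P' = Q + AᵀP(A−BK) = [34.0431 -21.7500; -21.7500 41.2500]
tr(P') = 75.2931

-2.4483 1.0000


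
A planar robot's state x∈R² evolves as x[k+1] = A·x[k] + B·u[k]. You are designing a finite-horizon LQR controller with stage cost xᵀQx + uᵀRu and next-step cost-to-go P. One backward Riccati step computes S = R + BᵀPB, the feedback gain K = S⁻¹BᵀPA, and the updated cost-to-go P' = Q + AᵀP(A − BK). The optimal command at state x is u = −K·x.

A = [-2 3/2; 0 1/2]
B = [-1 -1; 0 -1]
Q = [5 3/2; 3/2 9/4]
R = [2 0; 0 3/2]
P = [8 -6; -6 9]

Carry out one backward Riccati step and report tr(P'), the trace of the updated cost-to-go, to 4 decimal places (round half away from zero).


BᵀP = [-8.0000 6.0000; -2.0000 -3.0000]
S = R + BᵀPB = [2 0; 0 3/2] + [8.0000 2.0000; 2.0000 5.0000] = [10.0000 2.0000; 2.0000 6.5000]
BᵀPA = [16.0000 -9.0000; 4.0000 -4.5000]
K = S⁻¹·BᵀPA = [1.5738 -0.8115; 0.1311 -0.4426]
A−BK = [-0.2951 0.2459; 0.1311 0.0574]
AᵀP(A−BK) = [6.2951 -3.2459; -3.2459 1.9549]
P' = Q + AᵀP(A−BK) = [11.2951 -1.7459; -1.7459 4.2049]
tr(P') = 15.5000

15.5000


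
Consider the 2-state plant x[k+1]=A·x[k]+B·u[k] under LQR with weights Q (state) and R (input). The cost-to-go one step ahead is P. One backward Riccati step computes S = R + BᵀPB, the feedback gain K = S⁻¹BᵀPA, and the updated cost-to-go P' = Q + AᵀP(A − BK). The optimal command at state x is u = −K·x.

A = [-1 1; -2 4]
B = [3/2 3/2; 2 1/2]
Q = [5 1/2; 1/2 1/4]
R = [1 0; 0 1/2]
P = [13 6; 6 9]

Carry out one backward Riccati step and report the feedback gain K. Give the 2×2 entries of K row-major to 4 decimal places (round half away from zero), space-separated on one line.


BᵀP = [31.5000 27.0000; 22.5000 13.5000]
S = R + BᵀPB = [1 0; 0 1/2] + [101.2500 60.7500; 60.7500 40.5000] = [102.2500 60.7500; 60.7500 41.0000]
BᵀPA = [-85.5000 139.5000; -49.5000 76.5000]
K = S⁻¹·BᵀPA = [-0.9934 2.1370; 0.2646 -1.3006]
A−BK = [0.0932 -0.2546; -0.1455 0.3762]
AᵀP(A−BK) = [1.1626 -2.6635; -2.6635 6.3800]
P' = Q + AᵀP(A−BK) = [6.1626 -2.1635; -2.1635 6.6300]
tr(P') = 12.7925

-0.9934 2.1370 0.2646 -1.3006


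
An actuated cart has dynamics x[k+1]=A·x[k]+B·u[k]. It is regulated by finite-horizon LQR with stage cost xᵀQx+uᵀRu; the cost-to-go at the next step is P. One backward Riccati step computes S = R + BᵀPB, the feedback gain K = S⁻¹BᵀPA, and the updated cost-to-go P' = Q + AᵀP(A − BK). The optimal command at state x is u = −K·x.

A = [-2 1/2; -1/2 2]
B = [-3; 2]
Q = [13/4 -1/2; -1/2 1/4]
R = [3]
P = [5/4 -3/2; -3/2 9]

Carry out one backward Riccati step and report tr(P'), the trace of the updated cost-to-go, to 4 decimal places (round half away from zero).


BᵀP = [-6.7500 22.5000]
S = R + BᵀPB = [3] + [65.2500] = [68.2500]
BᵀPA = [2.2500 41.6250]
K = S⁻¹·BᵀPA = [0.0330 0.6099]
A−BK = [-1.9011 2.3297; -0.5659 0.7802]
AᵀP(A−BK) = [4.1758 -5.2473; -5.2473 7.9258]
P' = Q + AᵀP(A−BK) = [7.4258 -5.7473; -5.7473 8.1758]
tr(P') = 15.6016

15.6016


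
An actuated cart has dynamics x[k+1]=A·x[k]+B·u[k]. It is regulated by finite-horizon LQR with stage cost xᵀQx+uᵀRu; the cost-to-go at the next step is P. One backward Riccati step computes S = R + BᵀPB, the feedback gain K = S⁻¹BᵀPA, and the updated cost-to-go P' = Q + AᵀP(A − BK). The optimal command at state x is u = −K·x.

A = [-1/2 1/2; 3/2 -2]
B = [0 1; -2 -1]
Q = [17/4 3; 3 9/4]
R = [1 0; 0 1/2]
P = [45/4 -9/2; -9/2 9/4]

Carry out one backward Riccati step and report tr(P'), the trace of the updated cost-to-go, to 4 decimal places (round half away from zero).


7.3217

BᵀP = [9.0000 -4.5000; 15.7500 -6.7500]
S = R + BᵀPB = [1 0; 0 1/2] + [9.0000 13.5000; 13.5000 22.5000] = [10.0000 13.5000; 13.5000 23.0000]
BᵀPA = [-11.2500 13.5000; -18.0000 21.3750]
K = S⁻¹·BᵀPA = [-0.3298 0.4594; -0.5890 0.6597]
A−BK = [0.0890 -0.1597; 0.2513 -0.4215]
AᵀP(A−BK) = [0.3122 -0.3946; -0.3946 0.5095]
P' = Q + AᵀP(A−BK) = [4.5622 2.6054; 2.6054 2.7595]
tr(P') = 7.3217


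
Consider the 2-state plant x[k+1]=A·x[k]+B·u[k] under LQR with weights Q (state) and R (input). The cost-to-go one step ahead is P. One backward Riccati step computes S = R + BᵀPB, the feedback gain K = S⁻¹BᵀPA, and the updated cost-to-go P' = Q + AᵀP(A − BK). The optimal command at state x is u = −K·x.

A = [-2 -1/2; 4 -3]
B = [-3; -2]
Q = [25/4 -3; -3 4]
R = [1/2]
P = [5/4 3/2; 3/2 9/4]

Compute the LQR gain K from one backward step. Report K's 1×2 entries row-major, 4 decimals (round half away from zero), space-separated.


BᵀP = [-6.7500 -9.0000]
S = R + BᵀPB = [1/2] + [38.2500] = [38.7500]
BᵀPA = [-22.5000 30.3750]
K = S⁻¹·BᵀPA = [-0.5806 0.7839]
A−BK = [-3.7419 1.8516; 2.8387 -1.4323]
AᵀP(A−BK) = [3.9355 -2.1129; -2.1129 1.2524]
P' = Q + AᵀP(A−BK) = [10.1855 -5.1129; -5.1129 5.2524]
tr(P') = 15.4379

-0.5806 0.7839


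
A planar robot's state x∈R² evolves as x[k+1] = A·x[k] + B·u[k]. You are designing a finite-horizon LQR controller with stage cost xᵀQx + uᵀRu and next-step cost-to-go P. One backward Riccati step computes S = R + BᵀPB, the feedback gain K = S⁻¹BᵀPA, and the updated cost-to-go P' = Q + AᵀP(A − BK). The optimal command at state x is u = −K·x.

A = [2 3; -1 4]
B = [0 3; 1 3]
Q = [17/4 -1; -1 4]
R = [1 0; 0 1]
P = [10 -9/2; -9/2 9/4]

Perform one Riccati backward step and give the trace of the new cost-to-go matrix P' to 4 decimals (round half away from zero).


BᵀP = [-4.5000 2.2500; 16.5000 -6.7500]
S = R + BᵀPB = [1 0; 0 1] + [2.2500 -6.7500; -6.7500 29.2500] = [3.2500 -6.7500; -6.7500 30.2500]
BᵀPA = [-11.2500 -4.5000; 39.7500 22.5000]
K = S⁻¹·BᵀPA = [-1.3649 0.2986; 1.0095 0.8104]
A−BK = [-1.0284 0.5687; -2.6635 1.2701]
AᵀP(A−BK) = [4.7678 -0.3555; -0.3555 1.1090]
P' = Q + AᵀP(A−BK) = [9.0178 -1.3555; -1.3555 5.1090]
tr(P') = 14.1268

14.1268


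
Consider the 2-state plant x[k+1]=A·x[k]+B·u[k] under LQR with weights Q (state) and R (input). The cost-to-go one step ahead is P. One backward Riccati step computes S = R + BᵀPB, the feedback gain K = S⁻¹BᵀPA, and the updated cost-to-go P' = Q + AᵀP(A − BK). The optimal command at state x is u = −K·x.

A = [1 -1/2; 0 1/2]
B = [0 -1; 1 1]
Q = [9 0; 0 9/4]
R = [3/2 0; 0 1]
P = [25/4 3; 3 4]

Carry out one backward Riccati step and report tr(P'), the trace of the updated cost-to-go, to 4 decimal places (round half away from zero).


13.2220

BᵀP = [3.0000 4.0000; -3.2500 1.0000]
S = R + BᵀPB = [3/2 0; 0 1] + [4.0000 1.0000; 1.0000 4.2500] = [5.5000 1.0000; 1.0000 5.2500]
BᵀPA = [3.0000 0.5000; -3.2500 2.1250]
K = S⁻¹·BᵀPA = [0.6816 0.0179; -0.7489 0.4013]
A−BK = [0.2511 -0.0987; 0.0673 0.0807]
AᵀP(A−BK) = [1.7713 -0.3744; -0.3744 0.2007]
P' = Q + AᵀP(A−BK) = [10.7713 -0.3744; -0.3744 2.4507]
tr(P') = 13.2220


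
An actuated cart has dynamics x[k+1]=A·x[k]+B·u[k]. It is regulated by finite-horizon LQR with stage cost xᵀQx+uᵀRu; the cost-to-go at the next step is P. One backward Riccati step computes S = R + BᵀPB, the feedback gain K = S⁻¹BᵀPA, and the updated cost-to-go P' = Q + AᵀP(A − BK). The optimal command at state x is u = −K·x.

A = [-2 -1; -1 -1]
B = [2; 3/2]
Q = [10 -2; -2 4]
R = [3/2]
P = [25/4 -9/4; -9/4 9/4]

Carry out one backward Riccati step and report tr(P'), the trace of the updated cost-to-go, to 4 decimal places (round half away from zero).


16.4706

BᵀP = [9.1250 -1.1250]
S = R + BᵀPB = [3/2] + [16.5625] = [18.0625]
BᵀPA = [-17.1250 -8.0000]
K = S⁻¹·BᵀPA = [-0.9481 -0.4429]
A−BK = [-0.1038 -0.1142; 0.4221 -0.3356]
AᵀP(A−BK) = [2.0138 0.4152; 0.4152 0.4567]
P' = Q + AᵀP(A−BK) = [12.0138 -1.5848; -1.5848 4.4567]
tr(P') = 16.4706


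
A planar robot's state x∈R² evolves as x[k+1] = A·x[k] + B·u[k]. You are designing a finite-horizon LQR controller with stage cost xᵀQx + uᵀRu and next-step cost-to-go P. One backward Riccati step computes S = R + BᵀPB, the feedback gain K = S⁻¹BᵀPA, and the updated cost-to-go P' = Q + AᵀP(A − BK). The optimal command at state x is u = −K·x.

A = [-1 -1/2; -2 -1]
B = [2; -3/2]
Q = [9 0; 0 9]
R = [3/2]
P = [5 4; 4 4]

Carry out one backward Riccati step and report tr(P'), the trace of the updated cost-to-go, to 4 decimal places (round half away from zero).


51.9423

BᵀP = [4.0000 2.0000]
S = R + BᵀPB = [3/2] + [5.0000] = [6.5000]
BᵀPA = [-8.0000 -4.0000]
K = S⁻¹·BᵀPA = [-1.2308 -0.6154]
A−BK = [1.4615 0.7308; -3.8462 -1.9231]
AᵀP(A−BK) = [27.1538 13.5769; 13.5769 6.7885]
P' = Q + AᵀP(A−BK) = [36.1538 13.5769; 13.5769 15.7885]
tr(P') = 51.9423


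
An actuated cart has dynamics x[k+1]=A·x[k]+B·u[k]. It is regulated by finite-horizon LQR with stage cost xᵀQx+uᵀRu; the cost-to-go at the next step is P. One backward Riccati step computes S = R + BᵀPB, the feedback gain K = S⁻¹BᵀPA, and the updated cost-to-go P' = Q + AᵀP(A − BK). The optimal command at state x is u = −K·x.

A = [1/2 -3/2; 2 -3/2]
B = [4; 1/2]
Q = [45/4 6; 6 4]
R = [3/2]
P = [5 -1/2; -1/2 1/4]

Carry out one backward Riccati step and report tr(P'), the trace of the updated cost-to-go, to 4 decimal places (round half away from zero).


BᵀP = [19.7500 -1.8750]
S = R + BᵀPB = [3/2] + [78.0625] = [79.5625]
BᵀPA = [6.1250 -26.8125]
K = S⁻¹·BᵀPA = [0.0770 -0.3370]
A−BK = [0.1921 -0.1520; 1.9615 -1.3315]
AᵀP(A−BK) = [0.7785 -0.5609; -0.5609 0.5267]
P' = Q + AᵀP(A−BK) = [12.0285 5.4391; 5.4391 4.5267]
tr(P') = 16.5552

16.5552


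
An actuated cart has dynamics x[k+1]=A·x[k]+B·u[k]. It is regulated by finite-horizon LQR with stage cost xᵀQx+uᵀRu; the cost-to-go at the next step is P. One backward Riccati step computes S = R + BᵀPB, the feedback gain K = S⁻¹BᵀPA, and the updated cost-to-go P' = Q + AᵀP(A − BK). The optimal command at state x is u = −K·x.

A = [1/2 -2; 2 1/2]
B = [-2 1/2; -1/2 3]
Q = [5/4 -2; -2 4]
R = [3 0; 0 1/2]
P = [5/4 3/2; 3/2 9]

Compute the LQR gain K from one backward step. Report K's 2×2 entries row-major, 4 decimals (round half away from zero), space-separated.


BᵀP = [-3.2500 -7.5000; 5.1250 27.7500]
S = R + BᵀPB = [3 0; 0 1/2] + [10.2500 -24.1250; -24.1250 85.8125] = [13.2500 -24.1250; -24.1250 86.3125]
BᵀPA = [-16.6250 2.7500; 58.0625 3.6250]
K = S⁻¹·BᵀPA = [-0.0609 0.5783; 0.6557 0.2037]
A−BK = [0.0504 -0.9451; 0.0025 0.1782]
AᵀP(A−BK) = [0.2297 -0.0845; -0.0845 1.9213]
P' = Q + AᵀP(A−BK) = [1.4797 -2.0845; -2.0845 5.9213]
tr(P') = 7.4010

-0.0609 0.5783 0.6557 0.2037


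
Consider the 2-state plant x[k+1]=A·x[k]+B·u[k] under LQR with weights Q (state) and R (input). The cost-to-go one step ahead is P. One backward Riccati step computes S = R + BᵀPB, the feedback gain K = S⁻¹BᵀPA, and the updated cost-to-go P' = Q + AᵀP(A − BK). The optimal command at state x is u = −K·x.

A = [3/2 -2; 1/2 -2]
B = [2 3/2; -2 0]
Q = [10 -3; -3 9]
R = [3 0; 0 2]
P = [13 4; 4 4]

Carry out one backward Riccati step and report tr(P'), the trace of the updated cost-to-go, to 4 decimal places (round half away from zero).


BᵀP = [18.0000 0.0000; 19.5000 6.0000]
S = R + BᵀPB = [3 0; 0 2] + [36.0000 27.0000; 27.0000 29.2500] = [39.0000 27.0000; 27.0000 31.2500]
BᵀPA = [27.0000 -36.0000; 32.2500 -51.0000]
K = S⁻¹·BᵀPA = [-0.0551 0.5145; 1.0796 -2.0766]
A−BK = [-0.0092 0.0858; 0.3897 -0.9709]
AᵀP(A−BK) = [2.9204 -5.9234; -5.9234 12.6187]
P' = Q + AᵀP(A−BK) = [12.9204 -8.9234; -8.9234 21.6187]
tr(P') = 34.5391

34.5391


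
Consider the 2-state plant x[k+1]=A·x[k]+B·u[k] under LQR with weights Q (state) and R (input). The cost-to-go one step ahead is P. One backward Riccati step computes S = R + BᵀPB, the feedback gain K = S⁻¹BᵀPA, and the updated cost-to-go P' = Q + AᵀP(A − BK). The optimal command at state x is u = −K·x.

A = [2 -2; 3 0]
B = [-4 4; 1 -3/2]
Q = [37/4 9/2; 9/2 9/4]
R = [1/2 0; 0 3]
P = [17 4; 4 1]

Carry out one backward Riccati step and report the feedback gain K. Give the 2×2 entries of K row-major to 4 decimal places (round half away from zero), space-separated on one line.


BᵀP = [-64.0000 -15.0000; 62.0000 14.5000]
S = R + BᵀPB = [1/2 0; 0 3] + [241.0000 -233.5000; -233.5000 226.2500] = [241.5000 -233.5000; -233.5000 229.2500]
BᵀPA = [-173.0000 128.0000; 167.5000 -124.0000]
K = S⁻¹·BᵀPA = [-0.6523 0.4634; 0.0662 -0.0689]
A−BK = [-0.8742 0.1292; 3.7517 -0.5668]
AᵀP(A−BK) = [1.0551 -0.2905; -0.2905 0.1408]
P' = Q + AᵀP(A−BK) = [10.3051 4.2095; 4.2095 2.3908]
tr(P') = 12.6959

-0.6523 0.4634 0.0662 -0.0689


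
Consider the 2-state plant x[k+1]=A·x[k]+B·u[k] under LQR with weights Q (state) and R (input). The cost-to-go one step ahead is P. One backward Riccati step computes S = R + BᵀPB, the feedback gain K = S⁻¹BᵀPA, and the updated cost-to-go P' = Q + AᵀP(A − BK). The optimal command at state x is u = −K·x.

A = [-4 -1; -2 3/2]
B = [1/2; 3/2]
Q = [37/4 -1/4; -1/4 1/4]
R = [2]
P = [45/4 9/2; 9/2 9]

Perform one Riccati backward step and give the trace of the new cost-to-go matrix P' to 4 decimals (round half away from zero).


105.2819

BᵀP = [12.3750 15.7500]
S = R + BᵀPB = [2] + [29.8125] = [31.8125]
BᵀPA = [-81.0000 11.2500]
K = S⁻¹·BᵀPA = [-2.5462 0.3536]
A−BK = [-2.7269 -1.1768; 1.8193 0.9695]
AᵀP(A−BK) = [81.7603 28.6444; 28.6444 14.0216]
P' = Q + AᵀP(A−BK) = [91.0103 28.3944; 28.3944 14.2716]
tr(P') = 105.2819


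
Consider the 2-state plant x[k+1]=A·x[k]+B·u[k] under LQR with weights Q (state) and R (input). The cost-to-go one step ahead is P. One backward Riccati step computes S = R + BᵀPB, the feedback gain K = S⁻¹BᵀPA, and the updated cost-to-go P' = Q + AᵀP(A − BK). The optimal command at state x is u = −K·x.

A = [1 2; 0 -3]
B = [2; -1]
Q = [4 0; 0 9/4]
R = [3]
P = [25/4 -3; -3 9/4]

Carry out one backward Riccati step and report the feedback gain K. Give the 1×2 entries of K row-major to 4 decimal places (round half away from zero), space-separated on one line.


0.3669 1.3195

BᵀP = [15.5000 -8.2500]
S = R + BᵀPB = [3] + [39.2500] = [42.2500]
BᵀPA = [15.5000 55.7500]
K = S⁻¹·BᵀPA = [0.3669 1.3195]
A−BK = [0.2663 -0.6391; 0.3669 -1.6805]
AᵀP(A−BK) = [0.5636 1.0473; 1.0473 7.6864]
P' = Q + AᵀP(A−BK) = [4.5636 1.0473; 1.0473 9.9364]
tr(P') = 14.5000


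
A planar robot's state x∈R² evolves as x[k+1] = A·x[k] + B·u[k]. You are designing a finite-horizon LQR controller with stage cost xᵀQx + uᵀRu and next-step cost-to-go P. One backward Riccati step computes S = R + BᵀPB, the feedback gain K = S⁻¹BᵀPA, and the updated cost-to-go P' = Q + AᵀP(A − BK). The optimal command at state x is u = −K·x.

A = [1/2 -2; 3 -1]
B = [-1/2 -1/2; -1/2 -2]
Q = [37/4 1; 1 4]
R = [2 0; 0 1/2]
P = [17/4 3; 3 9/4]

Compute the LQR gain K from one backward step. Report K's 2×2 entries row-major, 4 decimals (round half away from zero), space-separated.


BᵀP = [-3.6250 -2.6250; -8.1250 -6.0000]
S = R + BᵀPB = [2 0; 0 1/2] + [3.1250 7.0625; 7.0625 16.0625] = [5.1250 7.0625; 7.0625 16.5625]
BᵀPA = [-9.6875 9.8750; -22.0625 22.2500]
K = S⁻¹·BᵀPA = [-0.1324 0.1832; -1.2756 1.2653]
A−BK = [-0.2040 -1.2758; 0.3825 1.6221]
AᵀP(A−BK) = [0.8866 -0.8101; -0.8101 1.2885]
P' = Q + AᵀP(A−BK) = [10.1366 0.1899; 0.1899 5.2885]
tr(P') = 15.4250

-0.1324 0.1832 -1.2756 1.2653


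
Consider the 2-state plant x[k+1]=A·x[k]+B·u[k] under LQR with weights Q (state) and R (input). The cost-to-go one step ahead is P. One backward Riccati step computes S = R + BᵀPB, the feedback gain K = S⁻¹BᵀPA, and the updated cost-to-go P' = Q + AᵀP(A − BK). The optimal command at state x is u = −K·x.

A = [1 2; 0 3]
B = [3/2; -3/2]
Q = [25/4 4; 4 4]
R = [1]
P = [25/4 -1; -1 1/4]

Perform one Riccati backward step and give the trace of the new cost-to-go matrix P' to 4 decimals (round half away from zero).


BᵀP = [10.8750 -1.8750]
S = R + BᵀPB = [1] + [19.1250] = [20.1250]
BᵀPA = [10.8750 16.1250]
K = S⁻¹·BᵀPA = [0.5404 0.8012]
A−BK = [0.1894 0.7981; 0.8106 4.2019]
AᵀP(A−BK) = [0.3734 0.7865; 0.7865 2.3300]
P' = Q + AᵀP(A−BK) = [6.6234 4.7865; 4.7865 6.3300]
tr(P') = 12.9534

12.9534


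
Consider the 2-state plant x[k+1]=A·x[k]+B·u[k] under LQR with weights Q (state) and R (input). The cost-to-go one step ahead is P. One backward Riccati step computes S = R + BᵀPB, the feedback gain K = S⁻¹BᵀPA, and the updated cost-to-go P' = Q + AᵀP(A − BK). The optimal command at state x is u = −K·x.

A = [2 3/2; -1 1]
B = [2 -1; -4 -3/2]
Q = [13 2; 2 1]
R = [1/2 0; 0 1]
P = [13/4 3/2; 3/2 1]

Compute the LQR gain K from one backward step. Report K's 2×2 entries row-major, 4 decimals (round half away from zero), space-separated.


0.5042 0.1429 -0.7731 -1.0357

BᵀP = [0.5000 -1.0000; -5.5000 -3.0000]
S = R + BᵀPB = [1/2 0; 0 1] + [5.0000 1.0000; 1.0000 10.0000] = [5.5000 1.0000; 1.0000 11.0000]
BᵀPA = [2.0000 -0.2500; -8.0000 -11.2500]
K = S⁻¹·BᵀPA = [0.5042 0.1429; -0.7731 -1.0357]
A−BK = [0.2185 0.1786; -0.1429 0.0179]
AᵀP(A−BK) = [0.8067 0.9286; 0.9286 1.1964]
P' = Q + AᵀP(A−BK) = [13.8067 2.9286; 2.9286 2.1964]
tr(P') = 16.0032


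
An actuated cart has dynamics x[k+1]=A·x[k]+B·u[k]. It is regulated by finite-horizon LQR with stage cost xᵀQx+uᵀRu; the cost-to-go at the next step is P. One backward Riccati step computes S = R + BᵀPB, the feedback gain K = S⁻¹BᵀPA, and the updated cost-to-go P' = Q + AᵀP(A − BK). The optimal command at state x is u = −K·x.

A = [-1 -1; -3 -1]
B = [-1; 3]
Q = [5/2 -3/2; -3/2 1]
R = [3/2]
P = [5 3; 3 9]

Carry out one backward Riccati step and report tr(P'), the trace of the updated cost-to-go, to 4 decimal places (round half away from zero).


33.1115

BᵀP = [4.0000 24.0000]
S = R + BᵀPB = [3/2] + [68.0000] = [69.5000]
BᵀPA = [-76.0000 -28.0000]
K = S⁻¹·BᵀPA = [-1.0935 -0.4029]
A−BK = [-2.0935 -1.4029; 0.2806 0.2086]
AᵀP(A−BK) = [20.8921 13.3813; 13.3813 8.7194]
P' = Q + AᵀP(A−BK) = [23.3921 11.8813; 11.8813 9.7194]
tr(P') = 33.1115


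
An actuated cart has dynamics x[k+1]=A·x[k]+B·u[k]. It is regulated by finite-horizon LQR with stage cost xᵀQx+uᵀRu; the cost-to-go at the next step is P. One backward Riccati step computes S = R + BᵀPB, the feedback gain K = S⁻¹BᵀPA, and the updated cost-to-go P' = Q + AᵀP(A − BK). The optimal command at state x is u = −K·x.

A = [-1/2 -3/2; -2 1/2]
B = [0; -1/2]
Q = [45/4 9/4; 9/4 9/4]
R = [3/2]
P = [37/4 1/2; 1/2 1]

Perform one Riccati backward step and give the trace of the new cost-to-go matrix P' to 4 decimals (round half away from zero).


40.3929

BᵀP = [-0.2500 -0.5000]
S = R + BᵀPB = [3/2] + [0.2500] = [1.7500]
BᵀPA = [1.1250 0.1250]
K = S⁻¹·BᵀPA = [0.6429 0.0714]
A−BK = [-0.5000 -1.5000; -1.6786 0.5357]
AᵀP(A−BK) = [6.5893 7.2321; 7.2321 20.3036]
P' = Q + AᵀP(A−BK) = [17.8393 9.4821; 9.4821 22.5536]
tr(P') = 40.3929


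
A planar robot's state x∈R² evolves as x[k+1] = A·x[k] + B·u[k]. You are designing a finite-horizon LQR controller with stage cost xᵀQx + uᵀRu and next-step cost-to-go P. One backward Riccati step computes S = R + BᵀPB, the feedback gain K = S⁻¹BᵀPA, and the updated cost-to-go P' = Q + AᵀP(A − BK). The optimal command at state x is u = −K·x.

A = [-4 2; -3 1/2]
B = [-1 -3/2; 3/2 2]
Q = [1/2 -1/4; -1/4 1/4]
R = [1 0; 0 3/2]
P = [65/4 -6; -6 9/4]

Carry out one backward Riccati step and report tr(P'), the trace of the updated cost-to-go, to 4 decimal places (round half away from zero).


4.0159

BᵀP = [-25.2500 9.3750; -36.3750 13.5000]
S = R + BᵀPB = [1 0; 0 3/2] + [39.3125 56.6250; 56.6250 81.5625] = [40.3125 56.6250; 56.6250 83.0625]
BᵀPA = [72.8750 -45.8125; 105.0000 -66.0000]
K = S⁻¹·BᵀPA = [0.7571 -0.4790; 0.7480 -0.4680]
A−BK = [-2.1209 0.8189; -5.6316 2.1546]
AᵀP(A−BK) = [2.5383 -1.3236; -1.3236 0.7276]
P' = Q + AᵀP(A−BK) = [3.0383 -1.5736; -1.5736 0.9776]
tr(P') = 4.0159


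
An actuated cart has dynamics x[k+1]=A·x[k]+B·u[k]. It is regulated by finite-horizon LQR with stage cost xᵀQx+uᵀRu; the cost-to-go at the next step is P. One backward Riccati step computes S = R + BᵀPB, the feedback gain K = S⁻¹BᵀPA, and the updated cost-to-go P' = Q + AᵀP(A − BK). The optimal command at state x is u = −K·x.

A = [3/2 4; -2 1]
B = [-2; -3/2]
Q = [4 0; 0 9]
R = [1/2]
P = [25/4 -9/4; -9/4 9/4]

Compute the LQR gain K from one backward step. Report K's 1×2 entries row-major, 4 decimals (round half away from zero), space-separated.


BᵀP = [-9.1250 1.1250]
S = R + BᵀPB = [1/2] + [16.5625] = [17.0625]
BᵀPA = [-15.9375 -35.3750]
K = S⁻¹·BᵀPA = [-0.9341 -2.0733]
A−BK = [-0.3681 -0.1465; -3.4011 -2.1099]
AᵀP(A−BK) = [21.6758 14.5824; 14.5824 10.9084]
P' = Q + AᵀP(A−BK) = [25.6758 14.5824; 14.5824 19.9084]
tr(P') = 45.5842

-0.9341 -2.0733


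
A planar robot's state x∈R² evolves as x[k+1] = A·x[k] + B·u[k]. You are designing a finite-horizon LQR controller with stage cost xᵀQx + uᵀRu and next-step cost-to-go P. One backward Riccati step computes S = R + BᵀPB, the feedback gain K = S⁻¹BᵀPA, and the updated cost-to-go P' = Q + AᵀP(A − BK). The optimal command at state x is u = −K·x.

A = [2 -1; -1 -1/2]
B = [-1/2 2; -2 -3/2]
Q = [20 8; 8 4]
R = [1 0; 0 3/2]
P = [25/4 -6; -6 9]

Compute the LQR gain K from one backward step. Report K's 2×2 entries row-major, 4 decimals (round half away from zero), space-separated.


-0.0814 0.4125 0.8674 -0.3064

BᵀP = [8.8750 -15.0000; 21.5000 -25.5000]
S = R + BᵀPB = [1 0; 0 3/2] + [25.5625 40.2500; 40.2500 81.2500] = [26.5625 40.2500; 40.2500 82.7500]
BᵀPA = [32.7500 -1.3750; 68.5000 -8.7500]
K = S⁻¹·BᵀPA = [-0.0814 0.4125; 0.8674 -0.3064]
A−BK = [0.2245 -0.1810; 0.1382 -0.1346]
AᵀP(A−BK) = [1.2498 -0.5222; -0.5222 0.3864]
P' = Q + AᵀP(A−BK) = [21.2498 7.4778; 7.4778 4.3864]
tr(P') = 25.6362


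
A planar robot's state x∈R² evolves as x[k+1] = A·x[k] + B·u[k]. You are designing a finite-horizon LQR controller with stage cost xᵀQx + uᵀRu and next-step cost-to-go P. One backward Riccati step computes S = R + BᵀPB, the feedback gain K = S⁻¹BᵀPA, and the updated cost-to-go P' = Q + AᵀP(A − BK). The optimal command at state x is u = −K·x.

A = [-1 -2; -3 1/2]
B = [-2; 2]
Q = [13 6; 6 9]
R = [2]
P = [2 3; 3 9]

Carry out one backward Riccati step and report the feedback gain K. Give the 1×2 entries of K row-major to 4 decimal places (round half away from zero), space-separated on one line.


BᵀP = [2.0000 12.0000]
S = R + BᵀPB = [2] + [20.0000] = [22.0000]
BᵀPA = [-38.0000 2.0000]
K = S⁻¹·BᵀPA = [-1.7273 0.0909]
A−BK = [-4.4545 -1.8182; 0.4545 0.3182]
AᵀP(A−BK) = [35.3636 10.4545; 10.4545 4.0682]
P' = Q + AᵀP(A−BK) = [48.3636 16.4545; 16.4545 13.0682]
tr(P') = 61.4318

-1.7273 0.0909


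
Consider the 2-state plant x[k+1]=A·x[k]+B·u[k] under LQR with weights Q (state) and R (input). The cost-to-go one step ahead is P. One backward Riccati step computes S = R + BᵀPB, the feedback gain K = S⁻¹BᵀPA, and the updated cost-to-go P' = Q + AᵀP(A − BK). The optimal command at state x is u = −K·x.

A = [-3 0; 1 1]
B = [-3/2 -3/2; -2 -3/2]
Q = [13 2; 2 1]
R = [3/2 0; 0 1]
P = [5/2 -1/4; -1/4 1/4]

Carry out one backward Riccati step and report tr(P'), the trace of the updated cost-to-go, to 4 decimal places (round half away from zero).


21.0126

BᵀP = [-3.2500 -0.1250; -3.3750 0.0000]
S = R + BᵀPB = [3/2 0; 0 1] + [5.1250 5.0625; 5.0625 5.0625] = [6.6250 5.0625; 5.0625 6.0625]
BᵀPA = [9.6250 -0.1250; 10.1250 0.0000]
K = S⁻¹·BᵀPA = [0.4880 -0.0521; 1.2626 0.0435]
A−BK = [-0.3741 -0.0129; 3.8699 0.9610]
AᵀP(A−BK) = [6.7691 1.0610; 1.0610 0.2435]
P' = Q + AᵀP(A−BK) = [19.7691 3.0610; 3.0610 1.2435]
tr(P') = 21.0126


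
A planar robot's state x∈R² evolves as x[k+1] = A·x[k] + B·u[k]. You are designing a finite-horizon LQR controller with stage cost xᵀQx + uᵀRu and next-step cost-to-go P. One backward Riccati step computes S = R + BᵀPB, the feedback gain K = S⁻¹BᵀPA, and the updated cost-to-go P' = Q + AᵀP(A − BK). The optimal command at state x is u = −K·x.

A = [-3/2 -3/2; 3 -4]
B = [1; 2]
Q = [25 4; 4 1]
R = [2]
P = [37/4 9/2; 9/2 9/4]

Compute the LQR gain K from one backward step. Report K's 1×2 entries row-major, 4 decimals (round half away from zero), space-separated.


-0.0098 -1.6569

BᵀP = [18.2500 9.0000]
S = R + BᵀPB = [2] + [36.2500] = [38.2500]
BᵀPA = [-0.3750 -63.3750]
K = S⁻¹·BᵀPA = [-0.0098 -1.6569]
A−BK = [-1.4902 0.1569; 3.0196 -0.6863]
AᵀP(A−BK) = [0.5588 -0.0588; -0.0588 5.8088]
P' = Q + AᵀP(A−BK) = [25.5588 3.9412; 3.9412 6.8088]
tr(P') = 32.3676


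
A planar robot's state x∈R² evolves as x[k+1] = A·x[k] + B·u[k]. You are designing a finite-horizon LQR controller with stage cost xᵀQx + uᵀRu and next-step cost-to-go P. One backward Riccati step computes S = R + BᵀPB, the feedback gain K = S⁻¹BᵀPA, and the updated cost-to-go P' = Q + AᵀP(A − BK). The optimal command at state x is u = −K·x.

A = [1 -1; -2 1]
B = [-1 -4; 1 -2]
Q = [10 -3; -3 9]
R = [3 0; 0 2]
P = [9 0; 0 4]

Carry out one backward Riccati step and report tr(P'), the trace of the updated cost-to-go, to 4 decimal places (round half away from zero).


BᵀP = [-9.0000 4.0000; -36.0000 -8.0000]
S = R + BᵀPB = [3 0; 0 2] + [13.0000 28.0000; 28.0000 160.0000] = [16.0000 28.0000; 28.0000 162.0000]
BᵀPA = [-17.0000 13.0000; -20.0000 28.0000]
K = S⁻¹·BᵀPA = [-1.2135 0.7312; 0.0863 0.0465]
A−BK = [0.1316 -0.0830; -0.6139 0.3617]
AᵀP(A−BK) = [6.0962 -3.6405; -3.6405 2.1936]
P' = Q + AᵀP(A−BK) = [16.0962 -6.6405; -6.6405 11.1936]
tr(P') = 27.2898

27.2898


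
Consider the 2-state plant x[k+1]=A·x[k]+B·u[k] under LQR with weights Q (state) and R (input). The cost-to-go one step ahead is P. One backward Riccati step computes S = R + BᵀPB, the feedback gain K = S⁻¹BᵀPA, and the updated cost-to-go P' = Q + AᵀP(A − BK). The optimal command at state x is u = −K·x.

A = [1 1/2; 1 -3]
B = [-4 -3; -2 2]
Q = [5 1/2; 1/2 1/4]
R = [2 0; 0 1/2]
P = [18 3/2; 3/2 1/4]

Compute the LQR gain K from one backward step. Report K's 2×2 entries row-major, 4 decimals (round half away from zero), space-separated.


BᵀP = [-75.0000 -6.5000; -51.0000 -4.0000]
S = R + BᵀPB = [2 0; 0 1/2] + [313.0000 212.0000; 212.0000 145.0000] = [315.0000 212.0000; 212.0000 145.5000]
BᵀPA = [-81.5000 -18.0000; -55.0000 -13.5000]
K = S⁻¹·BᵀPA = [-0.2231 0.2735; -0.0529 -0.4913]
A−BK = [-0.0512 0.1201; 0.6595 -1.4705]
AᵀP(A−BK) = [0.1556 -0.2304; -0.2304 0.5407]
P' = Q + AᵀP(A−BK) = [5.1556 0.2696; 0.2696 0.7907]
tr(P') = 5.9463

-0.2231 0.2735 -0.0529 -0.4913


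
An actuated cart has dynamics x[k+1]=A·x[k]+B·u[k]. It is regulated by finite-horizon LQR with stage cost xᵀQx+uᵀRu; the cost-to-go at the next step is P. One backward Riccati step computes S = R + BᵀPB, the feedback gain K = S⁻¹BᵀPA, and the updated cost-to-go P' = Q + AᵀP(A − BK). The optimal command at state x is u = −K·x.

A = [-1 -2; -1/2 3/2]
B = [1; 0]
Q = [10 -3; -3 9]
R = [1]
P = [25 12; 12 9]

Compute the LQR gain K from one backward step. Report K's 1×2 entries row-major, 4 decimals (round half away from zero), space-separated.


-1.1923 -1.2308

BᵀP = [25.0000 12.0000]
S = R + BᵀPB = [1] + [25.0000] = [26.0000]
BᵀPA = [-31.0000 -32.0000]
K = S⁻¹·BᵀPA = [-1.1923 -1.2308]
A−BK = [0.1923 -0.7692; -0.5000 1.5000]
AᵀP(A−BK) = [2.2885 -0.9038; -0.9038 8.8654]
P' = Q + AᵀP(A−BK) = [12.2885 -3.9038; -3.9038 17.8654]
tr(P') = 30.1538


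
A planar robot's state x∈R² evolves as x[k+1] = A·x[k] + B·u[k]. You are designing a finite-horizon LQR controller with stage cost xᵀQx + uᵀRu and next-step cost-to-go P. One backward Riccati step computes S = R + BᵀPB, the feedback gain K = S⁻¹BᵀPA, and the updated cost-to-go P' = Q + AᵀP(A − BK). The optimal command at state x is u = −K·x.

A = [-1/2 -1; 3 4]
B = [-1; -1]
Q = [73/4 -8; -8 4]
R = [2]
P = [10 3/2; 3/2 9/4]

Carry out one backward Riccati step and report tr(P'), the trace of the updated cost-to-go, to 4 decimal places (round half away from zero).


BᵀP = [-11.5000 -3.7500]
S = R + BᵀPB = [2] + [15.2500] = [17.2500]
BᵀPA = [-5.5000 -3.5000]
K = S⁻¹·BᵀPA = [-0.3188 -0.2029]
A−BK = [-0.8188 -1.2029; 2.6812 3.7971]
AᵀP(A−BK) = [16.4964 23.3841; 23.3841 33.2899]
P' = Q + AᵀP(A−BK) = [34.7464 15.3841; 15.3841 37.2899]
tr(P') = 72.0362

72.0362


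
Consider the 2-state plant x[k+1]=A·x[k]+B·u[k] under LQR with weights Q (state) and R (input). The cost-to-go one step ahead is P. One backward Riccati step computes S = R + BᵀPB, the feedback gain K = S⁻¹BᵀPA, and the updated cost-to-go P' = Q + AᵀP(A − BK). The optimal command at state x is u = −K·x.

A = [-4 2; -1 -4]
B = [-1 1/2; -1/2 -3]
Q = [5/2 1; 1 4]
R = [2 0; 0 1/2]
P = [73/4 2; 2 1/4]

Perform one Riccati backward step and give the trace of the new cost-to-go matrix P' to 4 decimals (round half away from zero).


BᵀP = [-19.2500 -2.1250; 3.1250 0.2500]
S = R + BᵀPB = [2 0; 0 1/2] + [20.3125 -3.2500; -3.2500 0.8125] = [22.3125 -3.2500; -3.2500 1.3125]
BᵀPA = [79.1250 -30.0000; -12.7500 5.2500]
K = S⁻¹·BᵀPA = [3.3336 -1.1917; -1.4596 1.0490]
A−BK = [0.0634 0.2837; -3.7121 -1.4488]
AᵀP(A−BK) = [25.8677 -9.3286; -9.3286 3.7405]
P' = Q + AᵀP(A−BK) = [28.3677 -8.3286; -8.3286 7.7405]
tr(P') = 36.1082

36.1082


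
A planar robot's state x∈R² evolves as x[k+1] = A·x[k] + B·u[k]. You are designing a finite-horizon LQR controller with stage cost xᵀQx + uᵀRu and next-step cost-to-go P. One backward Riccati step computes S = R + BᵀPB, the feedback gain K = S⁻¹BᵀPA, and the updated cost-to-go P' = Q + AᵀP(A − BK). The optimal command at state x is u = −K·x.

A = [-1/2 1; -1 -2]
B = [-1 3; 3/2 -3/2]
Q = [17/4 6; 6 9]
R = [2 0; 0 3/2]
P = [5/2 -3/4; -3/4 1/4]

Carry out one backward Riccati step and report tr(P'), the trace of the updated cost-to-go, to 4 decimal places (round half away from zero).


BᵀP = [-3.6250 1.1250; 8.6250 -2.6250]
S = R + BᵀPB = [2 0; 0 3/2] + [5.3125 -12.5625; -12.5625 29.8125] = [7.3125 -12.5625; -12.5625 31.3125]
BᵀPA = [0.6875 -5.8750; -1.6875 13.8750]
K = S⁻¹·BᵀPA = [0.0046 -0.1357; -0.0520 0.3887]
A−BK = [-0.3393 -0.3017; -1.0850 -1.2134]
AᵀP(A−BK) = [0.0340 -0.0008; -0.0008 0.3099]
P' = Q + AᵀP(A−BK) = [4.2840 5.9992; 5.9992 9.3099]
tr(P') = 13.5940

13.5940


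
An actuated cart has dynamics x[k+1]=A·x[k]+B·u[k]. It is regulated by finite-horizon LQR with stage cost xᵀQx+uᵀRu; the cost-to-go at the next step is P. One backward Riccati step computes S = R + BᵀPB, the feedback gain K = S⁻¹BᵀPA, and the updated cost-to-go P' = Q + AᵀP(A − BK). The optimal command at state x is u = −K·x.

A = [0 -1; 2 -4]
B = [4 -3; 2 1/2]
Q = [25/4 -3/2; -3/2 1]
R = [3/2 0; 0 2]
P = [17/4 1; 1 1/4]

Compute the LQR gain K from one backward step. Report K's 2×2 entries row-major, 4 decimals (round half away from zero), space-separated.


0.0913 -0.3490 -0.0201 0.1245

BᵀP = [19.0000 4.5000; -12.2500 -2.8750]
S = R + BᵀPB = [3/2 0; 0 2] + [85.0000 -54.7500; -54.7500 35.3125] = [86.5000 -54.7500; -54.7500 37.3125]
BᵀPA = [9.0000 -37.0000; -5.7500 23.7500]
K = S⁻¹·BᵀPA = [0.0913 -0.3490; -0.0201 0.1245]
A−BK = [-0.4256 0.7693; 1.8274 -3.3643]
AᵀP(A−BK) = [0.0625 -0.1436; -0.1436 0.3822]
P' = Q + AᵀP(A−BK) = [6.3125 -1.6436; -1.6436 1.3822]
tr(P') = 7.6947


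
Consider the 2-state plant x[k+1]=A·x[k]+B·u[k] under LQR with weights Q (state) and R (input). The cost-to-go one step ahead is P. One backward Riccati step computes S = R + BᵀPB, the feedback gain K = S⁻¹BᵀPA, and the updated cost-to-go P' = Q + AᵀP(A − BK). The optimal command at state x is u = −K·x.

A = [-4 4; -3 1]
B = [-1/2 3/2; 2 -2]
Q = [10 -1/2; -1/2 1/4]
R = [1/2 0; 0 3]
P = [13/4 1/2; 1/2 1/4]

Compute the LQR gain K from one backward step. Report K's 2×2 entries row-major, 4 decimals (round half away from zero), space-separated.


-0.9965 0.4452 -2.1272 1.9717

BᵀP = [-0.6250 0.2500; 3.8750 0.2500]
S = R + BᵀPB = [1/2 0; 0 3] + [0.8125 -1.4375; -1.4375 5.3125] = [1.3125 -1.4375; -1.4375 8.3125]
BᵀPA = [1.7500 -2.2500; -16.2500 15.7500]
K = S⁻¹·BᵀPA = [-0.9965 0.4452; -2.1272 1.9717]
A−BK = [-1.3074 1.2650; -5.2615 4.0530]
AᵀP(A−BK) = [33.4267 -29.4885; -29.4885 26.1970]
P' = Q + AᵀP(A−BK) = [43.4267 -29.9885; -29.9885 26.4470]
tr(P') = 69.8737


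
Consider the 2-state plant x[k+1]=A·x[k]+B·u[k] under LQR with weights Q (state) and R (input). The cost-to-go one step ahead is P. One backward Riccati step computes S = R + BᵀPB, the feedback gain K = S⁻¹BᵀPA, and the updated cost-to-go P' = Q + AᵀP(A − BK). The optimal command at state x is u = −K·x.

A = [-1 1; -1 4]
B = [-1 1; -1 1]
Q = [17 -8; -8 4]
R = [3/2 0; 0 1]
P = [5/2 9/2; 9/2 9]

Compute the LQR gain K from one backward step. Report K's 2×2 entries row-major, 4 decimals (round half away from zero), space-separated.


0.3886 -1.1564 -0.5829 1.7346

BᵀP = [-7.0000 -13.5000; 7.0000 13.5000]
S = R + BᵀPB = [3/2 0; 0 1] + [20.5000 -20.5000; -20.5000 20.5000] = [22.0000 -20.5000; -20.5000 21.5000]
BᵀPA = [20.5000 -61.0000; -20.5000 61.0000]
K = S⁻¹·BᵀPA = [0.3886 -1.1564; -0.5829 1.7346]
A−BK = [-0.0284 -1.8910; -0.0284 1.1090]
AᵀP(A−BK) = [0.5829 -1.7346; -1.7346 6.1493]
P' = Q + AᵀP(A−BK) = [17.5829 -9.7346; -9.7346 10.1493]
tr(P') = 27.7322


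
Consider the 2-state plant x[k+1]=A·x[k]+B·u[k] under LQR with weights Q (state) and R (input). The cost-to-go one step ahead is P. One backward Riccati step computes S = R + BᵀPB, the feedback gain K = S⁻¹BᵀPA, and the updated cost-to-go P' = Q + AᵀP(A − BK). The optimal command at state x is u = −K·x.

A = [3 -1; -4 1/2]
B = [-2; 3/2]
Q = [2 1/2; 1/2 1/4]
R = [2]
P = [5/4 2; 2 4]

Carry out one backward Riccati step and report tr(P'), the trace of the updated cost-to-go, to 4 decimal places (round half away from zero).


BᵀP = [0.5000 2.0000]
S = R + BᵀPB = [2] + [2.0000] = [4.0000]
BᵀPA = [-6.5000 0.5000]
K = S⁻¹·BᵀPA = [-1.6250 0.1250]
A−BK = [-0.2500 -0.7500; -1.5625 0.3125]
AᵀP(A−BK) = [16.6875 0.0625; 0.0625 0.1875]
P' = Q + AᵀP(A−BK) = [18.6875 0.5625; 0.5625 0.4375]
tr(P') = 19.1250

19.1250


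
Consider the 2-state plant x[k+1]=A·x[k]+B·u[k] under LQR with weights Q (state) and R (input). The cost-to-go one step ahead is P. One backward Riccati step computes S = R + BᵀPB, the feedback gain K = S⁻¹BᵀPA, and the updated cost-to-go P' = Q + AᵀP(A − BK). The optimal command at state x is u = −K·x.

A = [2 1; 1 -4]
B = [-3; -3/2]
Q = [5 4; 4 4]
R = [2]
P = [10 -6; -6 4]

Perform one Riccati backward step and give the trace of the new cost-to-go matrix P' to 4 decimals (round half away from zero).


30.5532

BᵀP = [-21.0000 12.0000]
S = R + BᵀPB = [2] + [45.0000] = [47.0000]
BᵀPA = [-30.0000 -69.0000]
K = S⁻¹·BᵀPA = [-0.6383 -1.4681]
A−BK = [0.0851 -3.4043; 0.0426 -6.2021]
AᵀP(A−BK) = [0.8511 1.9574; 1.9574 20.7021]
P' = Q + AᵀP(A−BK) = [5.8511 5.9574; 5.9574 24.7021]
tr(P') = 30.5532


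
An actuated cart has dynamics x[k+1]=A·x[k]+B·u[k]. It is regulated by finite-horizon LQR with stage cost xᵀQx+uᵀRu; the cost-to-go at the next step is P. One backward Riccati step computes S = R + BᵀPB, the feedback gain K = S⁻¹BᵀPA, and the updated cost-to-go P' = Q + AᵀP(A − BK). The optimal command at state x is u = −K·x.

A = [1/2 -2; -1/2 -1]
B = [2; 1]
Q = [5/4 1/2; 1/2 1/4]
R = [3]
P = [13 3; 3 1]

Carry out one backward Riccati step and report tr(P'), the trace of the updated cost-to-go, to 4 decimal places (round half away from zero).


BᵀP = [29.0000 7.0000]
S = R + BᵀPB = [3] + [65.0000] = [68.0000]
BᵀPA = [11.0000 -65.0000]
K = S⁻¹·BᵀPA = [0.1618 -0.9559]
A−BK = [0.1765 -0.0882; -0.6618 -0.0441]
AᵀP(A−BK) = [0.2206 -0.4853; -0.4853 2.8676]
P' = Q + AᵀP(A−BK) = [1.4706 0.0147; 0.0147 3.1176]
tr(P') = 4.5882

4.5882


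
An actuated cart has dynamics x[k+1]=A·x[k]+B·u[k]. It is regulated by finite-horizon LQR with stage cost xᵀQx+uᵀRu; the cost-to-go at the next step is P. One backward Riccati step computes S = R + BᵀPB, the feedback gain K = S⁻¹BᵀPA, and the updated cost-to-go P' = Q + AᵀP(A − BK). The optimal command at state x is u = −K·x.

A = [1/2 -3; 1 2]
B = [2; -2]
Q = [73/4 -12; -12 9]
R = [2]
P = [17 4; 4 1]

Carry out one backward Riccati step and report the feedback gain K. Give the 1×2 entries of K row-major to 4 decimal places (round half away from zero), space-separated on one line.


0.4524 -1.5714

BᵀP = [26.0000 6.0000]
S = R + BᵀPB = [2] + [40.0000] = [42.0000]
BᵀPA = [19.0000 -66.0000]
K = S⁻¹·BᵀPA = [0.4524 -1.5714]
A−BK = [-0.4048 0.1429; 1.9048 -1.1429]
AᵀP(A−BK) = [0.6548 -1.6429; -1.6429 5.2857]
P' = Q + AᵀP(A−BK) = [18.9048 -13.6429; -13.6429 14.2857]
tr(P') = 33.1905


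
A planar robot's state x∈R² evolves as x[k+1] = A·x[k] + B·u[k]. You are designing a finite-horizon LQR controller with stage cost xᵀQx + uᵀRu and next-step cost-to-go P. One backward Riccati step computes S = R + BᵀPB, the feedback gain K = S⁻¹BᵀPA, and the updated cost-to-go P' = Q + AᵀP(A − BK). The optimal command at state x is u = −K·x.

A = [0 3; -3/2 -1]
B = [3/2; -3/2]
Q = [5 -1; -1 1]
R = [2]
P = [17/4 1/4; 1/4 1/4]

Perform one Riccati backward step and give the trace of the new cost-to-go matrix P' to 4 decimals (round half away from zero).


14.1080

BᵀP = [6.0000 0.0000]
S = R + BᵀPB = [2] + [9.0000] = [11.0000]
BᵀPA = [0.0000 18.0000]
K = S⁻¹·BᵀPA = [0.0000 1.6364]
A−BK = [0.0000 0.5455; -1.5000 1.4545]
AᵀP(A−BK) = [0.5625 -0.7500; -0.7500 7.5455]
P' = Q + AᵀP(A−BK) = [5.5625 -1.7500; -1.7500 8.5455]
tr(P') = 14.1080


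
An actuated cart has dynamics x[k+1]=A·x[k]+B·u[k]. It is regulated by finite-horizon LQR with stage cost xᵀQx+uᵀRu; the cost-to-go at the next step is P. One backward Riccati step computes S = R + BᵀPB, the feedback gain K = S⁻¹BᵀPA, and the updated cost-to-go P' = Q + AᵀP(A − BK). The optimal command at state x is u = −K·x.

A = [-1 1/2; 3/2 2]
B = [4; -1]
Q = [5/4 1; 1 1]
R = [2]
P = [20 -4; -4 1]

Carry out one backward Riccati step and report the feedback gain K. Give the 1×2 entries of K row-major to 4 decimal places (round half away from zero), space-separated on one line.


-0.3085 0.0225

BᵀP = [84.0000 -17.0000]
S = R + BᵀPB = [2] + [353.0000] = [355.0000]
BᵀPA = [-109.5000 8.0000]
K = S⁻¹·BᵀPA = [-0.3085 0.0225]
A−BK = [0.2338 0.4099; 1.1915 2.0225]
AᵀP(A−BK) = [0.4746 0.4676; 0.4676 0.8197]
P' = Q + AᵀP(A−BK) = [1.7246 1.4676; 1.4676 1.8197]
tr(P') = 3.5444


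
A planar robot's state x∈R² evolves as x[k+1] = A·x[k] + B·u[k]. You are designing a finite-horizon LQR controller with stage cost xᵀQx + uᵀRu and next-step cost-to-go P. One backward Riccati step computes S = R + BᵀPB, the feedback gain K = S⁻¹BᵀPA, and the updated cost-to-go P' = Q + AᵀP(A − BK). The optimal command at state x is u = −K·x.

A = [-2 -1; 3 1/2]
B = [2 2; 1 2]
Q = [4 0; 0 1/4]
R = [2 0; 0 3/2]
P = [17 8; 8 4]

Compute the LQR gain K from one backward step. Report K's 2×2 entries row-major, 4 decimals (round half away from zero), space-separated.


-0.2463 -0.1529 0.0170 -0.1274

BᵀP = [42.0000 20.0000; 50.0000 24.0000]
S = R + BᵀPB = [2 0; 0 3/2] + [104.0000 124.0000; 124.0000 148.0000] = [106.0000 124.0000; 124.0000 149.5000]
BᵀPA = [-24.0000 -32.0000; -28.0000 -38.0000]
K = S⁻¹·BᵀPA = [-0.2463 -0.1529; 0.0170 -0.1274]
A−BK = [-1.5414 -0.4395; 3.2123 0.9076]
AᵀP(A−BK) = [2.5648 0.7643; 0.7643 0.2675]
P' = Q + AᵀP(A−BK) = [6.5648 0.7643; 0.7643 0.5175]
tr(P') = 7.0823
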